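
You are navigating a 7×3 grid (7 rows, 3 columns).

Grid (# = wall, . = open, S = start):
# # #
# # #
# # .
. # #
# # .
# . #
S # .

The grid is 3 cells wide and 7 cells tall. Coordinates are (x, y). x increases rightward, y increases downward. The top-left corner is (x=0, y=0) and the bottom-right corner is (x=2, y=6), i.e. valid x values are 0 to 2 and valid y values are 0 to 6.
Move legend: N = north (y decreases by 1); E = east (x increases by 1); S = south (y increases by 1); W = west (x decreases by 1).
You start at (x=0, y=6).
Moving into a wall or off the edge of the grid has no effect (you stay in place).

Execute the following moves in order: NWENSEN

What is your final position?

Answer: Final position: (x=0, y=6)

Derivation:
Start: (x=0, y=6)
  N (north): blocked, stay at (x=0, y=6)
  W (west): blocked, stay at (x=0, y=6)
  E (east): blocked, stay at (x=0, y=6)
  N (north): blocked, stay at (x=0, y=6)
  S (south): blocked, stay at (x=0, y=6)
  E (east): blocked, stay at (x=0, y=6)
  N (north): blocked, stay at (x=0, y=6)
Final: (x=0, y=6)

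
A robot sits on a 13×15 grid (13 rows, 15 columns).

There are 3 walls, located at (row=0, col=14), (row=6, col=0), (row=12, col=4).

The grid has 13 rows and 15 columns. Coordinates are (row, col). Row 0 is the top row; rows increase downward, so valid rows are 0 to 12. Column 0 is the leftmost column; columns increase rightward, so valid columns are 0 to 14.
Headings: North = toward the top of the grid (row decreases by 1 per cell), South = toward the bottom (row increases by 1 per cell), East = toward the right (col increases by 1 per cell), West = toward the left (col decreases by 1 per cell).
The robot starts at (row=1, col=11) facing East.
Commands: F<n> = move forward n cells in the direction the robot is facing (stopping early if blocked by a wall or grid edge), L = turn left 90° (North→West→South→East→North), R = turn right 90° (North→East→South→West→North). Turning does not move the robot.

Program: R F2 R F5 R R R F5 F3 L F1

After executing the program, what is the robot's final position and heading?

Start: (row=1, col=11), facing East
  R: turn right, now facing South
  F2: move forward 2, now at (row=3, col=11)
  R: turn right, now facing West
  F5: move forward 5, now at (row=3, col=6)
  R: turn right, now facing North
  R: turn right, now facing East
  R: turn right, now facing South
  F5: move forward 5, now at (row=8, col=6)
  F3: move forward 3, now at (row=11, col=6)
  L: turn left, now facing East
  F1: move forward 1, now at (row=11, col=7)
Final: (row=11, col=7), facing East

Answer: Final position: (row=11, col=7), facing East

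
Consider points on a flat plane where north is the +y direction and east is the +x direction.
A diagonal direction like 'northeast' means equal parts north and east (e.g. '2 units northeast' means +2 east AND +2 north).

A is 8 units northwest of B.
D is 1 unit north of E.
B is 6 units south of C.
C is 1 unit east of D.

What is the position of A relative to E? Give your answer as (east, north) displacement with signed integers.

Answer: A is at (east=-7, north=3) relative to E.

Derivation:
Place E at the origin (east=0, north=0).
  D is 1 unit north of E: delta (east=+0, north=+1); D at (east=0, north=1).
  C is 1 unit east of D: delta (east=+1, north=+0); C at (east=1, north=1).
  B is 6 units south of C: delta (east=+0, north=-6); B at (east=1, north=-5).
  A is 8 units northwest of B: delta (east=-8, north=+8); A at (east=-7, north=3).
Therefore A relative to E: (east=-7, north=3).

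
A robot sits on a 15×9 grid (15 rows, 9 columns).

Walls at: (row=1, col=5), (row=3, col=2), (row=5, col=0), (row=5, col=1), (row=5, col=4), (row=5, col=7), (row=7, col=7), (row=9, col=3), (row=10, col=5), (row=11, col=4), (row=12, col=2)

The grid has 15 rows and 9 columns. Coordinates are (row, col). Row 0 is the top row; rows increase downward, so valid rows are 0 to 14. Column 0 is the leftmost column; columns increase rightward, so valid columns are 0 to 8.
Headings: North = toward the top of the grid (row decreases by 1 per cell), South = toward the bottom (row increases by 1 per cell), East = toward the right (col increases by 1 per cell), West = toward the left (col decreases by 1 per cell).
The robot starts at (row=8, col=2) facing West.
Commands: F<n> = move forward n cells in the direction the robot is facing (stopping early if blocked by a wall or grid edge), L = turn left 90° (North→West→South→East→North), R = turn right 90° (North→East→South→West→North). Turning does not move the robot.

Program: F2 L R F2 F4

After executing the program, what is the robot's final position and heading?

Start: (row=8, col=2), facing West
  F2: move forward 2, now at (row=8, col=0)
  L: turn left, now facing South
  R: turn right, now facing West
  F2: move forward 0/2 (blocked), now at (row=8, col=0)
  F4: move forward 0/4 (blocked), now at (row=8, col=0)
Final: (row=8, col=0), facing West

Answer: Final position: (row=8, col=0), facing West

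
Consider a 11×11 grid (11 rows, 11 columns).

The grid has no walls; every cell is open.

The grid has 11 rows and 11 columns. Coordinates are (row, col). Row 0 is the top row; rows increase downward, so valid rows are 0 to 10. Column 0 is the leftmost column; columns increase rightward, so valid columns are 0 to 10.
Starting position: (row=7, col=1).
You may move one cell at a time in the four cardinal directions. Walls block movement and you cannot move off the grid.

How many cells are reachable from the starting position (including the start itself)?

Answer: Reachable cells: 121

Derivation:
BFS flood-fill from (row=7, col=1):
  Distance 0: (row=7, col=1)
  Distance 1: (row=6, col=1), (row=7, col=0), (row=7, col=2), (row=8, col=1)
  Distance 2: (row=5, col=1), (row=6, col=0), (row=6, col=2), (row=7, col=3), (row=8, col=0), (row=8, col=2), (row=9, col=1)
  Distance 3: (row=4, col=1), (row=5, col=0), (row=5, col=2), (row=6, col=3), (row=7, col=4), (row=8, col=3), (row=9, col=0), (row=9, col=2), (row=10, col=1)
  Distance 4: (row=3, col=1), (row=4, col=0), (row=4, col=2), (row=5, col=3), (row=6, col=4), (row=7, col=5), (row=8, col=4), (row=9, col=3), (row=10, col=0), (row=10, col=2)
  Distance 5: (row=2, col=1), (row=3, col=0), (row=3, col=2), (row=4, col=3), (row=5, col=4), (row=6, col=5), (row=7, col=6), (row=8, col=5), (row=9, col=4), (row=10, col=3)
  Distance 6: (row=1, col=1), (row=2, col=0), (row=2, col=2), (row=3, col=3), (row=4, col=4), (row=5, col=5), (row=6, col=6), (row=7, col=7), (row=8, col=6), (row=9, col=5), (row=10, col=4)
  Distance 7: (row=0, col=1), (row=1, col=0), (row=1, col=2), (row=2, col=3), (row=3, col=4), (row=4, col=5), (row=5, col=6), (row=6, col=7), (row=7, col=8), (row=8, col=7), (row=9, col=6), (row=10, col=5)
  Distance 8: (row=0, col=0), (row=0, col=2), (row=1, col=3), (row=2, col=4), (row=3, col=5), (row=4, col=6), (row=5, col=7), (row=6, col=8), (row=7, col=9), (row=8, col=8), (row=9, col=7), (row=10, col=6)
  Distance 9: (row=0, col=3), (row=1, col=4), (row=2, col=5), (row=3, col=6), (row=4, col=7), (row=5, col=8), (row=6, col=9), (row=7, col=10), (row=8, col=9), (row=9, col=8), (row=10, col=7)
  Distance 10: (row=0, col=4), (row=1, col=5), (row=2, col=6), (row=3, col=7), (row=4, col=8), (row=5, col=9), (row=6, col=10), (row=8, col=10), (row=9, col=9), (row=10, col=8)
  Distance 11: (row=0, col=5), (row=1, col=6), (row=2, col=7), (row=3, col=8), (row=4, col=9), (row=5, col=10), (row=9, col=10), (row=10, col=9)
  Distance 12: (row=0, col=6), (row=1, col=7), (row=2, col=8), (row=3, col=9), (row=4, col=10), (row=10, col=10)
  Distance 13: (row=0, col=7), (row=1, col=8), (row=2, col=9), (row=3, col=10)
  Distance 14: (row=0, col=8), (row=1, col=9), (row=2, col=10)
  Distance 15: (row=0, col=9), (row=1, col=10)
  Distance 16: (row=0, col=10)
Total reachable: 121 (grid has 121 open cells total)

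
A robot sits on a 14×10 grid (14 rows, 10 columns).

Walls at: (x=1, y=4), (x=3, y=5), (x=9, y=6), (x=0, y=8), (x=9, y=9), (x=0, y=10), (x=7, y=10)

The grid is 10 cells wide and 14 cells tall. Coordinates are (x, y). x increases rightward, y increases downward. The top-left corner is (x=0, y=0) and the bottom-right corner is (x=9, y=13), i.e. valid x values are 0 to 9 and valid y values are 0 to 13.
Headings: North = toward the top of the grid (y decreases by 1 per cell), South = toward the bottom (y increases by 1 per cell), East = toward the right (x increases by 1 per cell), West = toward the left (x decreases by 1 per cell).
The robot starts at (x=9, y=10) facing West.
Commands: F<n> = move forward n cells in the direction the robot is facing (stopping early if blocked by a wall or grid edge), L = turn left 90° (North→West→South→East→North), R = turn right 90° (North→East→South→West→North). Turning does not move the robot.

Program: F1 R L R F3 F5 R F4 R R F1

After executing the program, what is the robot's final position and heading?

Start: (x=9, y=10), facing West
  F1: move forward 1, now at (x=8, y=10)
  R: turn right, now facing North
  L: turn left, now facing West
  R: turn right, now facing North
  F3: move forward 3, now at (x=8, y=7)
  F5: move forward 5, now at (x=8, y=2)
  R: turn right, now facing East
  F4: move forward 1/4 (blocked), now at (x=9, y=2)
  R: turn right, now facing South
  R: turn right, now facing West
  F1: move forward 1, now at (x=8, y=2)
Final: (x=8, y=2), facing West

Answer: Final position: (x=8, y=2), facing West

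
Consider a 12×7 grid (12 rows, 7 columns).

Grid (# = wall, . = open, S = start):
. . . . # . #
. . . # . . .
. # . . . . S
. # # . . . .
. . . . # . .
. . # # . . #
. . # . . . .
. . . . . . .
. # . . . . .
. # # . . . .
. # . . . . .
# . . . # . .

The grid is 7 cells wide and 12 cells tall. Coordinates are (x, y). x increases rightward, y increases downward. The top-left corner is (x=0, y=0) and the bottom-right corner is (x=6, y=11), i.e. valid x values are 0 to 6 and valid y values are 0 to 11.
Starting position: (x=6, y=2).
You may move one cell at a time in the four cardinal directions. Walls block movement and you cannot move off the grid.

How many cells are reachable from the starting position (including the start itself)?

BFS flood-fill from (x=6, y=2):
  Distance 0: (x=6, y=2)
  Distance 1: (x=6, y=1), (x=5, y=2), (x=6, y=3)
  Distance 2: (x=5, y=1), (x=4, y=2), (x=5, y=3), (x=6, y=4)
  Distance 3: (x=5, y=0), (x=4, y=1), (x=3, y=2), (x=4, y=3), (x=5, y=4)
  Distance 4: (x=2, y=2), (x=3, y=3), (x=5, y=5)
  Distance 5: (x=2, y=1), (x=3, y=4), (x=4, y=5), (x=5, y=6)
  Distance 6: (x=2, y=0), (x=1, y=1), (x=2, y=4), (x=4, y=6), (x=6, y=6), (x=5, y=7)
  Distance 7: (x=1, y=0), (x=3, y=0), (x=0, y=1), (x=1, y=4), (x=3, y=6), (x=4, y=7), (x=6, y=7), (x=5, y=8)
  Distance 8: (x=0, y=0), (x=0, y=2), (x=0, y=4), (x=1, y=5), (x=3, y=7), (x=4, y=8), (x=6, y=8), (x=5, y=9)
  Distance 9: (x=0, y=3), (x=0, y=5), (x=1, y=6), (x=2, y=7), (x=3, y=8), (x=4, y=9), (x=6, y=9), (x=5, y=10)
  Distance 10: (x=0, y=6), (x=1, y=7), (x=2, y=8), (x=3, y=9), (x=4, y=10), (x=6, y=10), (x=5, y=11)
  Distance 11: (x=0, y=7), (x=3, y=10), (x=6, y=11)
  Distance 12: (x=0, y=8), (x=2, y=10), (x=3, y=11)
  Distance 13: (x=0, y=9), (x=2, y=11)
  Distance 14: (x=0, y=10), (x=1, y=11)
Total reachable: 67 (grid has 67 open cells total)

Answer: Reachable cells: 67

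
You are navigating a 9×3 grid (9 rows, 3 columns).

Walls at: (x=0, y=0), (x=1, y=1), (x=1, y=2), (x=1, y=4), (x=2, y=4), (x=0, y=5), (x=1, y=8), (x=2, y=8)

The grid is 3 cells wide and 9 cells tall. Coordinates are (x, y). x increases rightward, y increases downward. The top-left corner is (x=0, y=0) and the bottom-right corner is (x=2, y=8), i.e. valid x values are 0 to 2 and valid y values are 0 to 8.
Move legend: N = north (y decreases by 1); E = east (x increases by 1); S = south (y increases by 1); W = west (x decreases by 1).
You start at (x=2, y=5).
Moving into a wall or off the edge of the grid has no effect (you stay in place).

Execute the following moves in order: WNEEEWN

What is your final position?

Answer: Final position: (x=1, y=5)

Derivation:
Start: (x=2, y=5)
  W (west): (x=2, y=5) -> (x=1, y=5)
  N (north): blocked, stay at (x=1, y=5)
  E (east): (x=1, y=5) -> (x=2, y=5)
  E (east): blocked, stay at (x=2, y=5)
  E (east): blocked, stay at (x=2, y=5)
  W (west): (x=2, y=5) -> (x=1, y=5)
  N (north): blocked, stay at (x=1, y=5)
Final: (x=1, y=5)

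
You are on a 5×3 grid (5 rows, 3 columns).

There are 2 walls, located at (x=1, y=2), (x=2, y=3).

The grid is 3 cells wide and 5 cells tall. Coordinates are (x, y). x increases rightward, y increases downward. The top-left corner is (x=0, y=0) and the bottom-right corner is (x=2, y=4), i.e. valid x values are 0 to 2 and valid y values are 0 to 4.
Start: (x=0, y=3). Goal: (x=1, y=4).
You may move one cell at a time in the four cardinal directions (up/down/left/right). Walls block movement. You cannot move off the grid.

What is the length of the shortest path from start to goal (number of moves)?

BFS from (x=0, y=3) until reaching (x=1, y=4):
  Distance 0: (x=0, y=3)
  Distance 1: (x=0, y=2), (x=1, y=3), (x=0, y=4)
  Distance 2: (x=0, y=1), (x=1, y=4)  <- goal reached here
One shortest path (2 moves): (x=0, y=3) -> (x=1, y=3) -> (x=1, y=4)

Answer: Shortest path length: 2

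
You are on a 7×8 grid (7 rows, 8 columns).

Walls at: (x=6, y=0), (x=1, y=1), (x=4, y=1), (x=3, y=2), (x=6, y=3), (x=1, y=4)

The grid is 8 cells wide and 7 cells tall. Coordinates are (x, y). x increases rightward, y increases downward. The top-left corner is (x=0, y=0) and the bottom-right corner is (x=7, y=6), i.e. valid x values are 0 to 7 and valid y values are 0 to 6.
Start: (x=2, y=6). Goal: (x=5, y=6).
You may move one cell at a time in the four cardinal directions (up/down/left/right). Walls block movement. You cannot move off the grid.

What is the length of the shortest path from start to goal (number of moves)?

BFS from (x=2, y=6) until reaching (x=5, y=6):
  Distance 0: (x=2, y=6)
  Distance 1: (x=2, y=5), (x=1, y=6), (x=3, y=6)
  Distance 2: (x=2, y=4), (x=1, y=5), (x=3, y=5), (x=0, y=6), (x=4, y=6)
  Distance 3: (x=2, y=3), (x=3, y=4), (x=0, y=5), (x=4, y=5), (x=5, y=6)  <- goal reached here
One shortest path (3 moves): (x=2, y=6) -> (x=3, y=6) -> (x=4, y=6) -> (x=5, y=6)

Answer: Shortest path length: 3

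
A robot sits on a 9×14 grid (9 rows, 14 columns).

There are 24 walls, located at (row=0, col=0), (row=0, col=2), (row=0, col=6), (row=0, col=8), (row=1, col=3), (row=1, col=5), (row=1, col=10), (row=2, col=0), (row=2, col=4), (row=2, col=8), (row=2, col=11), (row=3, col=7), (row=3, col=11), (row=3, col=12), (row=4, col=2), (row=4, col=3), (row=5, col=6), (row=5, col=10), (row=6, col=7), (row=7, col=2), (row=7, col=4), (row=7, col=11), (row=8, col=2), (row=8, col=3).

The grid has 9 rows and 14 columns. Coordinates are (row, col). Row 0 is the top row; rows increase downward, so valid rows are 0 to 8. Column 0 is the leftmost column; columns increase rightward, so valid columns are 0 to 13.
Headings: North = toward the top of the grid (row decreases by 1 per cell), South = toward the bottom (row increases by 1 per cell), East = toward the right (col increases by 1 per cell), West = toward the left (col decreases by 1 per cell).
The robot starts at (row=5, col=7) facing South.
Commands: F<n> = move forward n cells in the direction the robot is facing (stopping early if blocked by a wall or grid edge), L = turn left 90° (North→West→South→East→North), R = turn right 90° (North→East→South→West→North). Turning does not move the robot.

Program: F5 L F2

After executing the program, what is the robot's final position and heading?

Answer: Final position: (row=5, col=9), facing East

Derivation:
Start: (row=5, col=7), facing South
  F5: move forward 0/5 (blocked), now at (row=5, col=7)
  L: turn left, now facing East
  F2: move forward 2, now at (row=5, col=9)
Final: (row=5, col=9), facing East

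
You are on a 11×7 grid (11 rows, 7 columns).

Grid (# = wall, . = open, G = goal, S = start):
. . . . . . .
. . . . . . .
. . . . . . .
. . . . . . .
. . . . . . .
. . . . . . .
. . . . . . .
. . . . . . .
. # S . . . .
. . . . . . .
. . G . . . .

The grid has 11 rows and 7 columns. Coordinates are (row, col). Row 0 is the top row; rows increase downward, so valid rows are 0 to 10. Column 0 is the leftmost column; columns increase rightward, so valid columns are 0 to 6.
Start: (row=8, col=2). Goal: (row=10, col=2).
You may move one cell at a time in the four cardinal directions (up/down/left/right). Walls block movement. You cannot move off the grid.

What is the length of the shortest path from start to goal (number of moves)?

Answer: Shortest path length: 2

Derivation:
BFS from (row=8, col=2) until reaching (row=10, col=2):
  Distance 0: (row=8, col=2)
  Distance 1: (row=7, col=2), (row=8, col=3), (row=9, col=2)
  Distance 2: (row=6, col=2), (row=7, col=1), (row=7, col=3), (row=8, col=4), (row=9, col=1), (row=9, col=3), (row=10, col=2)  <- goal reached here
One shortest path (2 moves): (row=8, col=2) -> (row=9, col=2) -> (row=10, col=2)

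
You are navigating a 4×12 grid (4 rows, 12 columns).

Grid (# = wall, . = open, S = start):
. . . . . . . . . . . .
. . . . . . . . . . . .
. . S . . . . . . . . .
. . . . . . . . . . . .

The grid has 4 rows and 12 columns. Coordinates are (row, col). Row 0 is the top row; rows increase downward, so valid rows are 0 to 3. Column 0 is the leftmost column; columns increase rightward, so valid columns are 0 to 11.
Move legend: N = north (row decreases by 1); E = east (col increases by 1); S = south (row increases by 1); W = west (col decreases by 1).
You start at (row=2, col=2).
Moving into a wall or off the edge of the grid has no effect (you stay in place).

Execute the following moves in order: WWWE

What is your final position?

Answer: Final position: (row=2, col=1)

Derivation:
Start: (row=2, col=2)
  W (west): (row=2, col=2) -> (row=2, col=1)
  W (west): (row=2, col=1) -> (row=2, col=0)
  W (west): blocked, stay at (row=2, col=0)
  E (east): (row=2, col=0) -> (row=2, col=1)
Final: (row=2, col=1)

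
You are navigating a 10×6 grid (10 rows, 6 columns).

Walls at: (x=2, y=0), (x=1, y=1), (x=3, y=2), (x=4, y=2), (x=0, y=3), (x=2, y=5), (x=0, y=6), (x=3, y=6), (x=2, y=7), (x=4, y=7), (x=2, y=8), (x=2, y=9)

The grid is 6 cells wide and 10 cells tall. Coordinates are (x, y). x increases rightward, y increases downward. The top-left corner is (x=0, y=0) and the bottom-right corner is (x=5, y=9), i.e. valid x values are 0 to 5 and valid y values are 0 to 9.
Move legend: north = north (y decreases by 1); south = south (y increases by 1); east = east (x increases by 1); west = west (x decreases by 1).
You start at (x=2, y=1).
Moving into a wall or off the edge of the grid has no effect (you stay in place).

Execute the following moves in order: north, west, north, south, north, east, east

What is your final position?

Start: (x=2, y=1)
  north (north): blocked, stay at (x=2, y=1)
  west (west): blocked, stay at (x=2, y=1)
  north (north): blocked, stay at (x=2, y=1)
  south (south): (x=2, y=1) -> (x=2, y=2)
  north (north): (x=2, y=2) -> (x=2, y=1)
  east (east): (x=2, y=1) -> (x=3, y=1)
  east (east): (x=3, y=1) -> (x=4, y=1)
Final: (x=4, y=1)

Answer: Final position: (x=4, y=1)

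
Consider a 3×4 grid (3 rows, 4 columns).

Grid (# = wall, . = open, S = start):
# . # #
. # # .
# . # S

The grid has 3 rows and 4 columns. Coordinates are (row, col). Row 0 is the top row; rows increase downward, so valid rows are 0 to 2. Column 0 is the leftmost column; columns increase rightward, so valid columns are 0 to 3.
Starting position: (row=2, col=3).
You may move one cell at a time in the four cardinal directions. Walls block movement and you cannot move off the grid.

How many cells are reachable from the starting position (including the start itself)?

BFS flood-fill from (row=2, col=3):
  Distance 0: (row=2, col=3)
  Distance 1: (row=1, col=3)
Total reachable: 2 (grid has 5 open cells total)

Answer: Reachable cells: 2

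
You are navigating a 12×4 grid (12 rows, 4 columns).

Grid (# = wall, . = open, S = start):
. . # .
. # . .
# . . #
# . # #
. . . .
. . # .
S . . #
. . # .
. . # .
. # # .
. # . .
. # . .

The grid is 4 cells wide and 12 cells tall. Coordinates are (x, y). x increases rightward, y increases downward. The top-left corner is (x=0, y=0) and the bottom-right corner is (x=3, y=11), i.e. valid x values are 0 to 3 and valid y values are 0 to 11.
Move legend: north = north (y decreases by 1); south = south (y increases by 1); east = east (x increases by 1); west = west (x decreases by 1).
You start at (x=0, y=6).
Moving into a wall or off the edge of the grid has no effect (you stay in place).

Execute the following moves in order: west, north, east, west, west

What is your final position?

Start: (x=0, y=6)
  west (west): blocked, stay at (x=0, y=6)
  north (north): (x=0, y=6) -> (x=0, y=5)
  east (east): (x=0, y=5) -> (x=1, y=5)
  west (west): (x=1, y=5) -> (x=0, y=5)
  west (west): blocked, stay at (x=0, y=5)
Final: (x=0, y=5)

Answer: Final position: (x=0, y=5)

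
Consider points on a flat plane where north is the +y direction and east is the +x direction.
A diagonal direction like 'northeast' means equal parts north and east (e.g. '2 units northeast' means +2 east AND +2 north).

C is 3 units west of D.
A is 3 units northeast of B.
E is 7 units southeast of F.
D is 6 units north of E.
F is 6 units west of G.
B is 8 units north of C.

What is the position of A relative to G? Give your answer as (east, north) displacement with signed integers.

Answer: A is at (east=1, north=10) relative to G.

Derivation:
Place G at the origin (east=0, north=0).
  F is 6 units west of G: delta (east=-6, north=+0); F at (east=-6, north=0).
  E is 7 units southeast of F: delta (east=+7, north=-7); E at (east=1, north=-7).
  D is 6 units north of E: delta (east=+0, north=+6); D at (east=1, north=-1).
  C is 3 units west of D: delta (east=-3, north=+0); C at (east=-2, north=-1).
  B is 8 units north of C: delta (east=+0, north=+8); B at (east=-2, north=7).
  A is 3 units northeast of B: delta (east=+3, north=+3); A at (east=1, north=10).
Therefore A relative to G: (east=1, north=10).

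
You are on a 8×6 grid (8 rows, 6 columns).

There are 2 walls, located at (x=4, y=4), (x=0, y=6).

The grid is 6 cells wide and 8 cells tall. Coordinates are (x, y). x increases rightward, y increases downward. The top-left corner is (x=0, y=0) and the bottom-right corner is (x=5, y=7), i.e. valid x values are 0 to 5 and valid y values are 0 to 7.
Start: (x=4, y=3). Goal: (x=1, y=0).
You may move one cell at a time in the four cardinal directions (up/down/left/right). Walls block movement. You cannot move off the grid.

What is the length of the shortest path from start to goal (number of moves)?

Answer: Shortest path length: 6

Derivation:
BFS from (x=4, y=3) until reaching (x=1, y=0):
  Distance 0: (x=4, y=3)
  Distance 1: (x=4, y=2), (x=3, y=3), (x=5, y=3)
  Distance 2: (x=4, y=1), (x=3, y=2), (x=5, y=2), (x=2, y=3), (x=3, y=4), (x=5, y=4)
  Distance 3: (x=4, y=0), (x=3, y=1), (x=5, y=1), (x=2, y=2), (x=1, y=3), (x=2, y=4), (x=3, y=5), (x=5, y=5)
  Distance 4: (x=3, y=0), (x=5, y=0), (x=2, y=1), (x=1, y=2), (x=0, y=3), (x=1, y=4), (x=2, y=5), (x=4, y=5), (x=3, y=6), (x=5, y=6)
  Distance 5: (x=2, y=0), (x=1, y=1), (x=0, y=2), (x=0, y=4), (x=1, y=5), (x=2, y=6), (x=4, y=6), (x=3, y=7), (x=5, y=7)
  Distance 6: (x=1, y=0), (x=0, y=1), (x=0, y=5), (x=1, y=6), (x=2, y=7), (x=4, y=7)  <- goal reached here
One shortest path (6 moves): (x=4, y=3) -> (x=3, y=3) -> (x=2, y=3) -> (x=1, y=3) -> (x=1, y=2) -> (x=1, y=1) -> (x=1, y=0)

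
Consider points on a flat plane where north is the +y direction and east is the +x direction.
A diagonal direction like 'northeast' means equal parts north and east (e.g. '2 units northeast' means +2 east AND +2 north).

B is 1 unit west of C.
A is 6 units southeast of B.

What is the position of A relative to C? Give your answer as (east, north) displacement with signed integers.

Place C at the origin (east=0, north=0).
  B is 1 unit west of C: delta (east=-1, north=+0); B at (east=-1, north=0).
  A is 6 units southeast of B: delta (east=+6, north=-6); A at (east=5, north=-6).
Therefore A relative to C: (east=5, north=-6).

Answer: A is at (east=5, north=-6) relative to C.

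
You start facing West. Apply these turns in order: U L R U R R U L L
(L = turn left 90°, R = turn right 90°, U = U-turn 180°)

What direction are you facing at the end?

Answer: Final heading: East

Derivation:
Start: West
  U (U-turn (180°)) -> East
  L (left (90° counter-clockwise)) -> North
  R (right (90° clockwise)) -> East
  U (U-turn (180°)) -> West
  R (right (90° clockwise)) -> North
  R (right (90° clockwise)) -> East
  U (U-turn (180°)) -> West
  L (left (90° counter-clockwise)) -> South
  L (left (90° counter-clockwise)) -> East
Final: East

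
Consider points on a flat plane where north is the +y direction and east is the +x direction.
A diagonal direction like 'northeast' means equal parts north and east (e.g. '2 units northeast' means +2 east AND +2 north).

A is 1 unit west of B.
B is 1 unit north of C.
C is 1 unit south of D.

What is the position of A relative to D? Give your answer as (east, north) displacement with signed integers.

Place D at the origin (east=0, north=0).
  C is 1 unit south of D: delta (east=+0, north=-1); C at (east=0, north=-1).
  B is 1 unit north of C: delta (east=+0, north=+1); B at (east=0, north=0).
  A is 1 unit west of B: delta (east=-1, north=+0); A at (east=-1, north=0).
Therefore A relative to D: (east=-1, north=0).

Answer: A is at (east=-1, north=0) relative to D.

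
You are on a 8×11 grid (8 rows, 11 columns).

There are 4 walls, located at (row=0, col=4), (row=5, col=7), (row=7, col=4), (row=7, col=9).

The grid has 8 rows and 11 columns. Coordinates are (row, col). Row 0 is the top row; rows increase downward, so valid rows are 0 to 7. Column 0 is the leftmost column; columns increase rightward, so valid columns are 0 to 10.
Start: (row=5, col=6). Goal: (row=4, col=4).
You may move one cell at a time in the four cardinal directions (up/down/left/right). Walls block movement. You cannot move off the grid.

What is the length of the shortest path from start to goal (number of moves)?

BFS from (row=5, col=6) until reaching (row=4, col=4):
  Distance 0: (row=5, col=6)
  Distance 1: (row=4, col=6), (row=5, col=5), (row=6, col=6)
  Distance 2: (row=3, col=6), (row=4, col=5), (row=4, col=7), (row=5, col=4), (row=6, col=5), (row=6, col=7), (row=7, col=6)
  Distance 3: (row=2, col=6), (row=3, col=5), (row=3, col=7), (row=4, col=4), (row=4, col=8), (row=5, col=3), (row=6, col=4), (row=6, col=8), (row=7, col=5), (row=7, col=7)  <- goal reached here
One shortest path (3 moves): (row=5, col=6) -> (row=5, col=5) -> (row=5, col=4) -> (row=4, col=4)

Answer: Shortest path length: 3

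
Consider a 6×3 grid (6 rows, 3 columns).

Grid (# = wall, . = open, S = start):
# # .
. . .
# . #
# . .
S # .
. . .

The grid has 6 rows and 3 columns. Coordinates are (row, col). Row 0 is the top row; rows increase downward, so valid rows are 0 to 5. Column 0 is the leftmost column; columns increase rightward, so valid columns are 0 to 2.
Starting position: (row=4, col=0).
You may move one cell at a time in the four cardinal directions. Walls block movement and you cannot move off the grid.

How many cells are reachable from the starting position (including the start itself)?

BFS flood-fill from (row=4, col=0):
  Distance 0: (row=4, col=0)
  Distance 1: (row=5, col=0)
  Distance 2: (row=5, col=1)
  Distance 3: (row=5, col=2)
  Distance 4: (row=4, col=2)
  Distance 5: (row=3, col=2)
  Distance 6: (row=3, col=1)
  Distance 7: (row=2, col=1)
  Distance 8: (row=1, col=1)
  Distance 9: (row=1, col=0), (row=1, col=2)
  Distance 10: (row=0, col=2)
Total reachable: 12 (grid has 12 open cells total)

Answer: Reachable cells: 12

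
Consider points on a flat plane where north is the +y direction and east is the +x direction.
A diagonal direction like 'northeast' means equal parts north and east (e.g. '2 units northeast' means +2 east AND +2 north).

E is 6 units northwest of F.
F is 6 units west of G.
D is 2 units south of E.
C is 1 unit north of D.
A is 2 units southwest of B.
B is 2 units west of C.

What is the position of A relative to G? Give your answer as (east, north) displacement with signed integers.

Place G at the origin (east=0, north=0).
  F is 6 units west of G: delta (east=-6, north=+0); F at (east=-6, north=0).
  E is 6 units northwest of F: delta (east=-6, north=+6); E at (east=-12, north=6).
  D is 2 units south of E: delta (east=+0, north=-2); D at (east=-12, north=4).
  C is 1 unit north of D: delta (east=+0, north=+1); C at (east=-12, north=5).
  B is 2 units west of C: delta (east=-2, north=+0); B at (east=-14, north=5).
  A is 2 units southwest of B: delta (east=-2, north=-2); A at (east=-16, north=3).
Therefore A relative to G: (east=-16, north=3).

Answer: A is at (east=-16, north=3) relative to G.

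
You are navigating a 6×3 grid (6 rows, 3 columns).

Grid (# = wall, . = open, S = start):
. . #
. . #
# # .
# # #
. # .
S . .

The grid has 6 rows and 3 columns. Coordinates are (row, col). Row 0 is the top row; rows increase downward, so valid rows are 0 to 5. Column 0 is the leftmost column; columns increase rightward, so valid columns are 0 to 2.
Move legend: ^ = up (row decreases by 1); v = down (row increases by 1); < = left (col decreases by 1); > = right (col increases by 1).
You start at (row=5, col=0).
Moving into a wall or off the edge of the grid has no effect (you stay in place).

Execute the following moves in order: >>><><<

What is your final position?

Answer: Final position: (row=5, col=0)

Derivation:
Start: (row=5, col=0)
  > (right): (row=5, col=0) -> (row=5, col=1)
  > (right): (row=5, col=1) -> (row=5, col=2)
  > (right): blocked, stay at (row=5, col=2)
  < (left): (row=5, col=2) -> (row=5, col=1)
  > (right): (row=5, col=1) -> (row=5, col=2)
  < (left): (row=5, col=2) -> (row=5, col=1)
  < (left): (row=5, col=1) -> (row=5, col=0)
Final: (row=5, col=0)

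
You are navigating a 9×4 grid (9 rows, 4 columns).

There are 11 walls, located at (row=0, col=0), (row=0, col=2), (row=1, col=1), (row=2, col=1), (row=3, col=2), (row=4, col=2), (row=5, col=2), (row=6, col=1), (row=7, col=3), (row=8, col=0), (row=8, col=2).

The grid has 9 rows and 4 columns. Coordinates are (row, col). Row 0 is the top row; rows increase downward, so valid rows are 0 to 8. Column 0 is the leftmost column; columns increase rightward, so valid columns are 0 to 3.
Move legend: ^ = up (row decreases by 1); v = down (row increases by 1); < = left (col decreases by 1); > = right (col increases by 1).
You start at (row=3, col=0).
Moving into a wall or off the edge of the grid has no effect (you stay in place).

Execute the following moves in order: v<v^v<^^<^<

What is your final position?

Answer: Final position: (row=2, col=0)

Derivation:
Start: (row=3, col=0)
  v (down): (row=3, col=0) -> (row=4, col=0)
  < (left): blocked, stay at (row=4, col=0)
  v (down): (row=4, col=0) -> (row=5, col=0)
  ^ (up): (row=5, col=0) -> (row=4, col=0)
  v (down): (row=4, col=0) -> (row=5, col=0)
  < (left): blocked, stay at (row=5, col=0)
  ^ (up): (row=5, col=0) -> (row=4, col=0)
  ^ (up): (row=4, col=0) -> (row=3, col=0)
  < (left): blocked, stay at (row=3, col=0)
  ^ (up): (row=3, col=0) -> (row=2, col=0)
  < (left): blocked, stay at (row=2, col=0)
Final: (row=2, col=0)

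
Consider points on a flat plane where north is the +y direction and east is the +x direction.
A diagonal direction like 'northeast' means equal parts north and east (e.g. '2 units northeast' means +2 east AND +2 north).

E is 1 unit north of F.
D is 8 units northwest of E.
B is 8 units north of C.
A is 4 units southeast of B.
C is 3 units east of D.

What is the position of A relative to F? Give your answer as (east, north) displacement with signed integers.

Place F at the origin (east=0, north=0).
  E is 1 unit north of F: delta (east=+0, north=+1); E at (east=0, north=1).
  D is 8 units northwest of E: delta (east=-8, north=+8); D at (east=-8, north=9).
  C is 3 units east of D: delta (east=+3, north=+0); C at (east=-5, north=9).
  B is 8 units north of C: delta (east=+0, north=+8); B at (east=-5, north=17).
  A is 4 units southeast of B: delta (east=+4, north=-4); A at (east=-1, north=13).
Therefore A relative to F: (east=-1, north=13).

Answer: A is at (east=-1, north=13) relative to F.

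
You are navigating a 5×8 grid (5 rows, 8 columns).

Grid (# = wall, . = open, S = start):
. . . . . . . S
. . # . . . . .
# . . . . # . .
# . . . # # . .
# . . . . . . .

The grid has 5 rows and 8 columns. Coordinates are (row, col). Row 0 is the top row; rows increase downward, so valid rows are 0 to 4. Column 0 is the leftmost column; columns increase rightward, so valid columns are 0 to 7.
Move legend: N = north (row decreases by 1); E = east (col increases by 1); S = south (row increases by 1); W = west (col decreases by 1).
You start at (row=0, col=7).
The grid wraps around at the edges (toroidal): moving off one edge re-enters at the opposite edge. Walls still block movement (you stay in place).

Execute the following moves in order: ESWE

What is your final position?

Start: (row=0, col=7)
  E (east): (row=0, col=7) -> (row=0, col=0)
  S (south): (row=0, col=0) -> (row=1, col=0)
  W (west): (row=1, col=0) -> (row=1, col=7)
  E (east): (row=1, col=7) -> (row=1, col=0)
Final: (row=1, col=0)

Answer: Final position: (row=1, col=0)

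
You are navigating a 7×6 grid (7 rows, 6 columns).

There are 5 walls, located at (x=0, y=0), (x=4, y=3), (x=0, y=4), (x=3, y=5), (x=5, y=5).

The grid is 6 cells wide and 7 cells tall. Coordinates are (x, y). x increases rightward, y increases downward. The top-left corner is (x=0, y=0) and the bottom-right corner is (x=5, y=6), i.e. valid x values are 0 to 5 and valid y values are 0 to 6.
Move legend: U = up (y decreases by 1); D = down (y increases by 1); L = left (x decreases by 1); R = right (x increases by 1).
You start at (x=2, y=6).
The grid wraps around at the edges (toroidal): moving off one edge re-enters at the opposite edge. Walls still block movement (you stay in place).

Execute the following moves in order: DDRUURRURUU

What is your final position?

Answer: Final position: (x=0, y=5)

Derivation:
Start: (x=2, y=6)
  D (down): (x=2, y=6) -> (x=2, y=0)
  D (down): (x=2, y=0) -> (x=2, y=1)
  R (right): (x=2, y=1) -> (x=3, y=1)
  U (up): (x=3, y=1) -> (x=3, y=0)
  U (up): (x=3, y=0) -> (x=3, y=6)
  R (right): (x=3, y=6) -> (x=4, y=6)
  R (right): (x=4, y=6) -> (x=5, y=6)
  U (up): blocked, stay at (x=5, y=6)
  R (right): (x=5, y=6) -> (x=0, y=6)
  U (up): (x=0, y=6) -> (x=0, y=5)
  U (up): blocked, stay at (x=0, y=5)
Final: (x=0, y=5)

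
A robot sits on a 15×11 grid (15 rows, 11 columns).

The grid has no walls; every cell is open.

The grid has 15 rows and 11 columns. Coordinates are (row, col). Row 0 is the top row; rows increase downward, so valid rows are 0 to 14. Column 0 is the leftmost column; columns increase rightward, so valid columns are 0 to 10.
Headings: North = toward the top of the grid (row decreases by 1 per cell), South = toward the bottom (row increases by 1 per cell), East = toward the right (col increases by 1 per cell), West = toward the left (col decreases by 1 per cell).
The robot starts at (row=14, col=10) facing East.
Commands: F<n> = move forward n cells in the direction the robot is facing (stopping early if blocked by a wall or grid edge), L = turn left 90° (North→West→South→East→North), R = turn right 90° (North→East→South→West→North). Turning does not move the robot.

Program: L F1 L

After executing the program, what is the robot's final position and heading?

Answer: Final position: (row=13, col=10), facing West

Derivation:
Start: (row=14, col=10), facing East
  L: turn left, now facing North
  F1: move forward 1, now at (row=13, col=10)
  L: turn left, now facing West
Final: (row=13, col=10), facing West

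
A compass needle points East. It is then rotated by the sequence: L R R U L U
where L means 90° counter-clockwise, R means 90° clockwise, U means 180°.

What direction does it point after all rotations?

Start: East
  L (left (90° counter-clockwise)) -> North
  R (right (90° clockwise)) -> East
  R (right (90° clockwise)) -> South
  U (U-turn (180°)) -> North
  L (left (90° counter-clockwise)) -> West
  U (U-turn (180°)) -> East
Final: East

Answer: Final heading: East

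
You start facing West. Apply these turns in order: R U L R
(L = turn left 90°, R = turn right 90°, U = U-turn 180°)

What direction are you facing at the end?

Answer: Final heading: South

Derivation:
Start: West
  R (right (90° clockwise)) -> North
  U (U-turn (180°)) -> South
  L (left (90° counter-clockwise)) -> East
  R (right (90° clockwise)) -> South
Final: South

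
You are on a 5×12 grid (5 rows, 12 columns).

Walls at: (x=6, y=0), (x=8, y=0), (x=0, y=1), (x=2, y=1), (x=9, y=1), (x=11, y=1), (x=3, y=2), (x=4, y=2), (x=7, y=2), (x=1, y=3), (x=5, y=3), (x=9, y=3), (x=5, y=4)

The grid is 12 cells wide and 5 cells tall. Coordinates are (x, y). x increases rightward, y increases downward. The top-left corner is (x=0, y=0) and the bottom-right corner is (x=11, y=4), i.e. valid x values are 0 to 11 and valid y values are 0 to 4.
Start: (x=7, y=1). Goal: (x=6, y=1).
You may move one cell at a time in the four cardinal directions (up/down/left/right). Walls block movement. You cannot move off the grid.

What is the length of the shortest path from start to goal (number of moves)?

BFS from (x=7, y=1) until reaching (x=6, y=1):
  Distance 0: (x=7, y=1)
  Distance 1: (x=7, y=0), (x=6, y=1), (x=8, y=1)  <- goal reached here
One shortest path (1 moves): (x=7, y=1) -> (x=6, y=1)

Answer: Shortest path length: 1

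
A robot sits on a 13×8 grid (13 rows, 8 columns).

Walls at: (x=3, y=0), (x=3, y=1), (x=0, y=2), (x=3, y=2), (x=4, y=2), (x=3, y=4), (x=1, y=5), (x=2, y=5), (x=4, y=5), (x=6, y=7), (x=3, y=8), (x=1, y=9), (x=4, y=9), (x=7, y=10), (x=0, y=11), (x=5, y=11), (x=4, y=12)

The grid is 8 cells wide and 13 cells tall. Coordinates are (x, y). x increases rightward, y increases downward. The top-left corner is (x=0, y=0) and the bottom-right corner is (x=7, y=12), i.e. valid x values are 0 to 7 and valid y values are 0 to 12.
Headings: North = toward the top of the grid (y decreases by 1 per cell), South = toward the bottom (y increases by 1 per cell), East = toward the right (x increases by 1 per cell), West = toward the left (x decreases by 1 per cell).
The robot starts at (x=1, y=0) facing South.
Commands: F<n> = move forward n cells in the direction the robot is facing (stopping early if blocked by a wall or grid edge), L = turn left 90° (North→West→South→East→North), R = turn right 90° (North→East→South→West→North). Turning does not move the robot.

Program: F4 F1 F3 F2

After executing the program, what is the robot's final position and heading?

Answer: Final position: (x=1, y=4), facing South

Derivation:
Start: (x=1, y=0), facing South
  F4: move forward 4, now at (x=1, y=4)
  F1: move forward 0/1 (blocked), now at (x=1, y=4)
  F3: move forward 0/3 (blocked), now at (x=1, y=4)
  F2: move forward 0/2 (blocked), now at (x=1, y=4)
Final: (x=1, y=4), facing South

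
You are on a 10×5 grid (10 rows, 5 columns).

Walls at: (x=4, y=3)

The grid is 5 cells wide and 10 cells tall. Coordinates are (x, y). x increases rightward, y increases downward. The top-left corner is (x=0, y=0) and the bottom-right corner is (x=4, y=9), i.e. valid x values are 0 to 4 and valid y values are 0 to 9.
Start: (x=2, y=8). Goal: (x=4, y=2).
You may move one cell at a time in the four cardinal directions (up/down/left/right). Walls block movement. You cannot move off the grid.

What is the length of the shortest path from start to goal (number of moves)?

Answer: Shortest path length: 8

Derivation:
BFS from (x=2, y=8) until reaching (x=4, y=2):
  Distance 0: (x=2, y=8)
  Distance 1: (x=2, y=7), (x=1, y=8), (x=3, y=8), (x=2, y=9)
  Distance 2: (x=2, y=6), (x=1, y=7), (x=3, y=7), (x=0, y=8), (x=4, y=8), (x=1, y=9), (x=3, y=9)
  Distance 3: (x=2, y=5), (x=1, y=6), (x=3, y=6), (x=0, y=7), (x=4, y=7), (x=0, y=9), (x=4, y=9)
  Distance 4: (x=2, y=4), (x=1, y=5), (x=3, y=5), (x=0, y=6), (x=4, y=6)
  Distance 5: (x=2, y=3), (x=1, y=4), (x=3, y=4), (x=0, y=5), (x=4, y=5)
  Distance 6: (x=2, y=2), (x=1, y=3), (x=3, y=3), (x=0, y=4), (x=4, y=4)
  Distance 7: (x=2, y=1), (x=1, y=2), (x=3, y=2), (x=0, y=3)
  Distance 8: (x=2, y=0), (x=1, y=1), (x=3, y=1), (x=0, y=2), (x=4, y=2)  <- goal reached here
One shortest path (8 moves): (x=2, y=8) -> (x=3, y=8) -> (x=3, y=7) -> (x=3, y=6) -> (x=3, y=5) -> (x=3, y=4) -> (x=3, y=3) -> (x=3, y=2) -> (x=4, y=2)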